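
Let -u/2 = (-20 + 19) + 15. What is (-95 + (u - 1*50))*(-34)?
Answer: 5882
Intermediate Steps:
u = -28 (u = -2*((-20 + 19) + 15) = -2*(-1 + 15) = -2*14 = -28)
(-95 + (u - 1*50))*(-34) = (-95 + (-28 - 1*50))*(-34) = (-95 + (-28 - 50))*(-34) = (-95 - 78)*(-34) = -173*(-34) = 5882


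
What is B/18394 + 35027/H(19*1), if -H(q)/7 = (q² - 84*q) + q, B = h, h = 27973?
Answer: 441196407/78284864 ≈ 5.6358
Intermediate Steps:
B = 27973
H(q) = -7*q² + 581*q (H(q) = -7*((q² - 84*q) + q) = -7*(q² - 83*q) = -7*q² + 581*q)
B/18394 + 35027/H(19*1) = 27973/18394 + 35027/((7*(19*1)*(83 - 19))) = 27973*(1/18394) + 35027/((7*19*(83 - 1*19))) = 27973/18394 + 35027/((7*19*(83 - 19))) = 27973/18394 + 35027/((7*19*64)) = 27973/18394 + 35027/8512 = 441196407/78284864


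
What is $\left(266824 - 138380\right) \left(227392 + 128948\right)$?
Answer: $45769734960$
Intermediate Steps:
$\left(266824 - 138380\right) \left(227392 + 128948\right) = \left(266824 - 138380\right) 356340 = 128444 \cdot 356340 = 45769734960$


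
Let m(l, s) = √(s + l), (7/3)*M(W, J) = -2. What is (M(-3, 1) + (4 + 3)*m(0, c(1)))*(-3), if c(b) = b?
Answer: -129/7 ≈ -18.429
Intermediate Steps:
M(W, J) = -6/7 (M(W, J) = (3/7)*(-2) = -6/7)
m(l, s) = √(l + s)
(M(-3, 1) + (4 + 3)*m(0, c(1)))*(-3) = (-6/7 + (4 + 3)*√(0 + 1))*(-3) = (-6/7 + 7*√1)*(-3) = (-6/7 + 7*1)*(-3) = (-6/7 + 7)*(-3) = (43/7)*(-3) = -129/7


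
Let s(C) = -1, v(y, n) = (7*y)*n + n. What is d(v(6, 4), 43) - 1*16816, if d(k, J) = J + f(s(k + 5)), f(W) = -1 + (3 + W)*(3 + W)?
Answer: -16770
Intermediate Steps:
v(y, n) = n + 7*n*y (v(y, n) = 7*n*y + n = n + 7*n*y)
f(W) = -1 + (3 + W)²
d(k, J) = 3 + J (d(k, J) = J + (-1 + (3 - 1)²) = J + (-1 + 2²) = J + (-1 + 4) = J + 3 = 3 + J)
d(v(6, 4), 43) - 1*16816 = (3 + 43) - 1*16816 = 46 - 16816 = -16770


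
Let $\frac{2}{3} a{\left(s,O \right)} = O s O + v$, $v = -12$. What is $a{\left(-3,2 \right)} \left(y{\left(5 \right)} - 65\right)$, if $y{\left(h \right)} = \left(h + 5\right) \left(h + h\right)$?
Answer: $-1260$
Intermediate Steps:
$a{\left(s,O \right)} = -18 + \frac{3 s O^{2}}{2}$ ($a{\left(s,O \right)} = \frac{3 \left(O s O - 12\right)}{2} = \frac{3 \left(s O^{2} - 12\right)}{2} = \frac{3 \left(-12 + s O^{2}\right)}{2} = -18 + \frac{3 s O^{2}}{2}$)
$y{\left(h \right)} = 2 h \left(5 + h\right)$ ($y{\left(h \right)} = \left(5 + h\right) 2 h = 2 h \left(5 + h\right)$)
$a{\left(-3,2 \right)} \left(y{\left(5 \right)} - 65\right) = \left(-18 + \frac{3}{2} \left(-3\right) 2^{2}\right) \left(2 \cdot 5 \left(5 + 5\right) - 65\right) = \left(-18 + \frac{3}{2} \left(-3\right) 4\right) \left(2 \cdot 5 \cdot 10 - 65\right) = \left(-18 - 18\right) \left(100 - 65\right) = \left(-36\right) 35 = -1260$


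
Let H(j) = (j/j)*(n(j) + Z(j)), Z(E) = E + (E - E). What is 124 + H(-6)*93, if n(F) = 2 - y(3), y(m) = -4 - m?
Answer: 403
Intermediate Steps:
Z(E) = E (Z(E) = E + 0 = E)
n(F) = 9 (n(F) = 2 - (-4 - 1*3) = 2 - (-4 - 3) = 2 - 1*(-7) = 2 + 7 = 9)
H(j) = 9 + j (H(j) = (j/j)*(9 + j) = 1*(9 + j) = 9 + j)
124 + H(-6)*93 = 124 + (9 - 6)*93 = 124 + 3*93 = 124 + 279 = 403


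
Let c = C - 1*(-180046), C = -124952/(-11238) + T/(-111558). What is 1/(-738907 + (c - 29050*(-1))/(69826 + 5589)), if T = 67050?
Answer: -1575782352561/1164352241542123352 ≈ -1.3534e-6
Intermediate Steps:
C = 1098823943/104474067 (C = -124952/(-11238) + 67050/(-111558) = -124952*(-1/11238) + 67050*(-1/111558) = 62476/5619 - 11175/18593 = 1098823943/104474067 ≈ 10.518)
c = 18811236691025/104474067 (c = 1098823943/104474067 - 1*(-180046) = 1098823943/104474067 + 180046 = 18811236691025/104474067 ≈ 1.8006e+5)
1/(-738907 + (c - 29050*(-1))/(69826 + 5589)) = 1/(-738907 + (18811236691025/104474067 - 29050*(-1))/(69826 + 5589)) = 1/(-738907 + (18811236691025/104474067 - 350*(-83))/75415) = 1/(-738907 + (18811236691025/104474067 + 29050)*(1/75415)) = 1/(-738907 + (21846208337375/104474067)*(1/75415)) = 1/(-738907 + 4369241667475/1575782352561) = 1/(-1164352241542123352/1575782352561) = -1575782352561/1164352241542123352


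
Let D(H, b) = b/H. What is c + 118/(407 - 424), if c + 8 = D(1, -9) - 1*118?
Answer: -2413/17 ≈ -141.94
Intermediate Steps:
c = -135 (c = -8 + (-9/1 - 1*118) = -8 + (-9*1 - 118) = -8 + (-9 - 118) = -8 - 127 = -135)
c + 118/(407 - 424) = -135 + 118/(407 - 424) = -135 + 118/(-17) = -135 - 1/17*118 = -135 - 118/17 = -2413/17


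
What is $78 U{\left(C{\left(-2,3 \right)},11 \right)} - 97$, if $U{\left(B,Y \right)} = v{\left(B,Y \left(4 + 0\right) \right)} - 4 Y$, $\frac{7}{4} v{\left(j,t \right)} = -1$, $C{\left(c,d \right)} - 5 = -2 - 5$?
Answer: $- \frac{25015}{7} \approx -3573.6$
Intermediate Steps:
$C{\left(c,d \right)} = -2$ ($C{\left(c,d \right)} = 5 - 7 = -2$)
$v{\left(j,t \right)} = - \frac{4}{7}$ ($v{\left(j,t \right)} = \frac{4}{7} \left(-1\right) = - \frac{4}{7}$)
$U{\left(B,Y \right)} = - \frac{4}{7} - 4 Y$
$78 U{\left(C{\left(-2,3 \right)},11 \right)} - 97 = 78 \left(- \frac{4}{7} - 44\right) - 97 = 78 \left(- \frac{312}{7}\right) - 97 = - \frac{24336}{7} - 97 = - \frac{25015}{7}$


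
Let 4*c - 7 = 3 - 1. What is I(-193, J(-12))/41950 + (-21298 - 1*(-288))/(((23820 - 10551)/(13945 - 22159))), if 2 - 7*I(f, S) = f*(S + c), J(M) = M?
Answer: 67569278091463/5195255800 ≈ 13006.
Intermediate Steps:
c = 9/4 (c = 7/4 + (3 - 1)/4 = 7/4 + (¼)*2 = 7/4 + ½ = 9/4 ≈ 2.2500)
I(f, S) = 2/7 - f*(9/4 + S)/7 (I(f, S) = 2/7 - f*(S + 9/4)/7 = 2/7 - f*(9/4 + S)/7)
I(-193, J(-12))/41950 + (-21298 - 1*(-288))/(((23820 - 10551)/(13945 - 22159))) = (2/7 - 9/28*(-193) - ⅐*(-12)*(-193))/41950 + (-21298 - 1*(-288))/(((23820 - 10551)/(13945 - 22159))) = (2/7 + 1737/28 - 2316/7)*(1/41950) + (-21298 + 288)/((13269/(-8214))) = -7519/28*1/41950 - 21010/(13269*(-1/8214)) = -7519/1174600 - 21010/(-4423/2738) = -7519/1174600 - 21010*(-2738/4423) = -7519/1174600 + 57525380/4423 = 67569278091463/5195255800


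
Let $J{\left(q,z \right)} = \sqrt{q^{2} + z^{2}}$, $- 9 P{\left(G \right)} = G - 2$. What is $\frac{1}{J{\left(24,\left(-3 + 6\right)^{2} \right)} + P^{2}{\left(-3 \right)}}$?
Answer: $- \frac{2025}{4309952} + \frac{19683 \sqrt{73}}{4309952} \approx 0.03855$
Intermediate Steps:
$P{\left(G \right)} = \frac{2}{9} - \frac{G}{9}$ ($P{\left(G \right)} = - \frac{G - 2}{9} = - \frac{-2 + G}{9} = \frac{2}{9} - \frac{G}{9}$)
$\frac{1}{J{\left(24,\left(-3 + 6\right)^{2} \right)} + P^{2}{\left(-3 \right)}} = \frac{1}{\sqrt{24^{2} + \left(\left(-3 + 6\right)^{2}\right)^{2}} + \left(\frac{2}{9} - - \frac{1}{3}\right)^{2}} = \frac{1}{\sqrt{576 + \left(3^{2}\right)^{2}} + \left(\frac{2}{9} + \frac{1}{3}\right)^{2}} = \frac{1}{\sqrt{576 + 9^{2}} + \left(\frac{5}{9}\right)^{2}} = \frac{1}{\sqrt{576 + 81} + \frac{25}{81}} = \frac{1}{\sqrt{657} + \frac{25}{81}} = \frac{1}{3 \sqrt{73} + \frac{25}{81}} = \frac{1}{\frac{25}{81} + 3 \sqrt{73}}$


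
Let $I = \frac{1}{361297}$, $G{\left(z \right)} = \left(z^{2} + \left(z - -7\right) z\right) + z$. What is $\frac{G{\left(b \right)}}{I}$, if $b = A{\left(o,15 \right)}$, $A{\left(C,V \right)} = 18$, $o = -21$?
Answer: $286147224$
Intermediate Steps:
$b = 18$
$G{\left(z \right)} = z + z^{2} + z \left(7 + z\right)$ ($G{\left(z \right)} = \left(z^{2} + \left(z + 7\right) z\right) + z = \left(z^{2} + \left(7 + z\right) z\right) + z = \left(z^{2} + z \left(7 + z\right)\right) + z = z + z^{2} + z \left(7 + z\right)$)
$I = \frac{1}{361297} \approx 2.7678 \cdot 10^{-6}$
$\frac{G{\left(b \right)}}{I} = 2 \cdot 18 \left(4 + 18\right) \frac{1}{\frac{1}{361297}} = 2 \cdot 18 \cdot 22 \cdot 361297 = 792 \cdot 361297 = 286147224$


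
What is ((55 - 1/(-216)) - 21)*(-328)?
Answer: -301145/27 ≈ -11154.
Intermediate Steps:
((55 - 1/(-216)) - 21)*(-328) = ((55 - 1*(-1/216)) - 21)*(-328) = ((55 + 1/216) - 21)*(-328) = (11881/216 - 21)*(-328) = (7345/216)*(-328) = -301145/27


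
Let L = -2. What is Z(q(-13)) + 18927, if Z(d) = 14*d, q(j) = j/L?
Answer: 19018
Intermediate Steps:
q(j) = -j/2 (q(j) = j/(-2) = j*(-½) = -j/2)
Z(q(-13)) + 18927 = 14*(-½*(-13)) + 18927 = 14*(13/2) + 18927 = 91 + 18927 = 19018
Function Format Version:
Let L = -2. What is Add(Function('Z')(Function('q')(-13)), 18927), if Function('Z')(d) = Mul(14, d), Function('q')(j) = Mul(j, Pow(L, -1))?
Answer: 19018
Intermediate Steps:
Function('q')(j) = Mul(Rational(-1, 2), j) (Function('q')(j) = Mul(j, Pow(-2, -1)) = Mul(j, Rational(-1, 2)) = Mul(Rational(-1, 2), j))
Add(Function('Z')(Function('q')(-13)), 18927) = Add(Mul(14, Mul(Rational(-1, 2), -13)), 18927) = Add(Mul(14, Rational(13, 2)), 18927) = Add(91, 18927) = 19018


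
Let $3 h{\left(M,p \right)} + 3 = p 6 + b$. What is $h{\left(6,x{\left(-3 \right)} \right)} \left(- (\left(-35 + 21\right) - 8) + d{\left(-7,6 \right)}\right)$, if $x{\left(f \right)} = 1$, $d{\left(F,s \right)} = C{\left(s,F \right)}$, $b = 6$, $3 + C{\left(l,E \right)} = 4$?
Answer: $69$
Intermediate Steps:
$C{\left(l,E \right)} = 1$ ($C{\left(l,E \right)} = -3 + 4 = 1$)
$d{\left(F,s \right)} = 1$
$h{\left(M,p \right)} = 1 + 2 p$ ($h{\left(M,p \right)} = -1 + \frac{p 6 + 6}{3} = -1 + \frac{6 p + 6}{3} = -1 + \frac{6 + 6 p}{3} = -1 + \left(2 + 2 p\right) = 1 + 2 p$)
$h{\left(6,x{\left(-3 \right)} \right)} \left(- (\left(-35 + 21\right) - 8) + d{\left(-7,6 \right)}\right) = \left(1 + 2 \cdot 1\right) \left(- (\left(-35 + 21\right) - 8) + 1\right) = \left(1 + 2\right) \left(- (-14 - 8) + 1\right) = 3 \left(\left(-1\right) \left(-22\right) + 1\right) = 3 \left(22 + 1\right) = 3 \cdot 23 = 69$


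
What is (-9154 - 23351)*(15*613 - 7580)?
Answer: -52495575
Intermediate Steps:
(-9154 - 23351)*(15*613 - 7580) = -32505*(9195 - 7580) = -32505*1615 = -52495575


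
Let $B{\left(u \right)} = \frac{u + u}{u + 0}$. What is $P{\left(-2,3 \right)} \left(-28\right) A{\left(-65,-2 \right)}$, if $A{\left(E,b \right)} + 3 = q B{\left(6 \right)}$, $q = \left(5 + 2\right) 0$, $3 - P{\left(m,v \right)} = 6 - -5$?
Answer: $-672$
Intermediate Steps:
$P{\left(m,v \right)} = -8$ ($P{\left(m,v \right)} = 3 - \left(6 - -5\right) = 3 - \left(6 + 5\right) = 3 - 11 = -8$)
$B{\left(u \right)} = 2$ ($B{\left(u \right)} = \frac{2 u}{u} = 2$)
$q = 0$ ($q = 7 \cdot 0 = 0$)
$A{\left(E,b \right)} = -3$ ($A{\left(E,b \right)} = -3 + 0 \cdot 2 = -3 + 0 = -3$)
$P{\left(-2,3 \right)} \left(-28\right) A{\left(-65,-2 \right)} = \left(-8\right) \left(-28\right) \left(-3\right) = 224 \left(-3\right) = -672$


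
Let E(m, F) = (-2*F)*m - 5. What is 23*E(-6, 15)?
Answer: 4025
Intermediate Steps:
E(m, F) = -5 - 2*F*m (E(m, F) = -2*F*m - 5 = -5 - 2*F*m)
23*E(-6, 15) = 23*(-5 - 2*15*(-6)) = 23*(-5 + 180) = 23*175 = 4025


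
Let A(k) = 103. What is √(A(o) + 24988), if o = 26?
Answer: √25091 ≈ 158.40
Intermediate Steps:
√(A(o) + 24988) = √(103 + 24988) = √25091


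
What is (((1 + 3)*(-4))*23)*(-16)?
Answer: 5888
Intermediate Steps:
(((1 + 3)*(-4))*23)*(-16) = ((4*(-4))*23)*(-16) = -16*23*(-16) = -368*(-16) = 5888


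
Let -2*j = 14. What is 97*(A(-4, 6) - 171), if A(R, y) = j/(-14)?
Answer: -33077/2 ≈ -16539.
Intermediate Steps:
j = -7 (j = -1/2*14 = -7)
A(R, y) = 1/2 (A(R, y) = -7/(-14) = -7*(-1/14) = 1/2)
97*(A(-4, 6) - 171) = 97*(1/2 - 171) = 97*(-341/2) = -33077/2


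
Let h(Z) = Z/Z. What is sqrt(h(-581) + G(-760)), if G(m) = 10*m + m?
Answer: I*sqrt(8359) ≈ 91.428*I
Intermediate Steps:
h(Z) = 1
G(m) = 11*m
sqrt(h(-581) + G(-760)) = sqrt(1 + 11*(-760)) = sqrt(1 - 8360) = sqrt(-8359) = I*sqrt(8359)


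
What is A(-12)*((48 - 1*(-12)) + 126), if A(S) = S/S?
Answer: 186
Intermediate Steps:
A(S) = 1
A(-12)*((48 - 1*(-12)) + 126) = 1*((48 - 1*(-12)) + 126) = 1*((48 + 12) + 126) = 1*(60 + 126) = 1*186 = 186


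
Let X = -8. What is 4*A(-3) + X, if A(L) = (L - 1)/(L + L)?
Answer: -16/3 ≈ -5.3333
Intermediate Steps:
A(L) = (-1 + L)/(2*L) (A(L) = (-1 + L)/((2*L)) = (-1 + L)*(1/(2*L)) = (-1 + L)/(2*L))
4*A(-3) + X = 4*((½)*(-1 - 3)/(-3)) - 8 = 4*((½)*(-⅓)*(-4)) - 8 = 4*(⅔) - 8 = 8/3 - 8 = -16/3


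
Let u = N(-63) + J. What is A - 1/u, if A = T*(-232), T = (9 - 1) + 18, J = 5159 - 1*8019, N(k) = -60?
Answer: -17613439/2920 ≈ -6032.0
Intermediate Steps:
J = -2860 (J = 5159 - 8019 = -2860)
T = 26 (T = 8 + 18 = 26)
u = -2920 (u = -60 - 2860 = -2920)
A = -6032 (A = 26*(-232) = -6032)
A - 1/u = -6032 - 1/(-2920) = -6032 - 1*(-1/2920) = -6032 + 1/2920 = -17613439/2920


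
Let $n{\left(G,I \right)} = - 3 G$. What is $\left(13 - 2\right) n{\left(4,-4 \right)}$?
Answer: $-132$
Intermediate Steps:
$\left(13 - 2\right) n{\left(4,-4 \right)} = \left(13 - 2\right) \left(\left(-3\right) 4\right) = 11 \left(-12\right) = -132$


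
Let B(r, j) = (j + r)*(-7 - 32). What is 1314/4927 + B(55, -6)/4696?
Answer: -3244953/23137192 ≈ -0.14025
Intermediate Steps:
B(r, j) = -39*j - 39*r (B(r, j) = (j + r)*(-39) = -39*j - 39*r)
1314/4927 + B(55, -6)/4696 = 1314/4927 + (-39*(-6) - 39*55)/4696 = 1314*(1/4927) + (234 - 2145)*(1/4696) = 1314/4927 - 1911*1/4696 = 1314/4927 - 1911/4696 = -3244953/23137192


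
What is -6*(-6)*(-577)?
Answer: -20772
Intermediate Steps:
-6*(-6)*(-577) = 36*(-577) = -20772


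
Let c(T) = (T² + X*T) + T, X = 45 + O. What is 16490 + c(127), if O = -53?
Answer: 31730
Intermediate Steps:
X = -8 (X = 45 - 53 = -8)
c(T) = T² - 7*T (c(T) = (T² - 8*T) + T = T² - 7*T)
16490 + c(127) = 16490 + 127*(-7 + 127) = 16490 + 127*120 = 16490 + 15240 = 31730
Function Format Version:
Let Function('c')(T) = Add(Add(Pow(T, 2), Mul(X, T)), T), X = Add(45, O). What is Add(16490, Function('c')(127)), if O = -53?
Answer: 31730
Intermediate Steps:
X = -8 (X = Add(45, -53) = -8)
Function('c')(T) = Add(Pow(T, 2), Mul(-7, T)) (Function('c')(T) = Add(Add(Pow(T, 2), Mul(-8, T)), T) = Add(Pow(T, 2), Mul(-7, T)))
Add(16490, Function('c')(127)) = Add(16490, Mul(127, Add(-7, 127))) = Add(16490, Mul(127, 120)) = Add(16490, 15240) = 31730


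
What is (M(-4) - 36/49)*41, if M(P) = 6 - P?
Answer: 18614/49 ≈ 379.88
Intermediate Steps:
(M(-4) - 36/49)*41 = ((6 - 1*(-4)) - 36/49)*41 = ((6 + 4) - 36*1/49)*41 = (10 - 36/49)*41 = (454/49)*41 = 18614/49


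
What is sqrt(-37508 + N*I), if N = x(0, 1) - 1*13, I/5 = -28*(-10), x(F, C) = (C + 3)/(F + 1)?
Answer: 2*I*sqrt(12527) ≈ 223.85*I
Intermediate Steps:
x(F, C) = (3 + C)/(1 + F)
I = 1400 (I = 5*(-28*(-10)) = 5*280 = 1400)
N = -9 (N = (3 + 1)/(1 + 0) - 1*13 = 4/1 - 13 = 1*4 - 13 = 4 - 13 = -9)
sqrt(-37508 + N*I) = sqrt(-37508 - 9*1400) = sqrt(-37508 - 12600) = sqrt(-50108) = 2*I*sqrt(12527)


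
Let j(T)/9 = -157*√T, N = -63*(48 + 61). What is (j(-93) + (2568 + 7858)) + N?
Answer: 3559 - 1413*I*√93 ≈ 3559.0 - 13626.0*I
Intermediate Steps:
N = -6867 (N = -63*109 = -6867)
j(T) = -1413*√T (j(T) = 9*(-157*√T) = -1413*√T)
(j(-93) + (2568 + 7858)) + N = (-1413*I*√93 + (2568 + 7858)) - 6867 = (-1413*I*√93 + 10426) - 6867 = (10426 - 1413*I*√93) - 6867 = 3559 - 1413*I*√93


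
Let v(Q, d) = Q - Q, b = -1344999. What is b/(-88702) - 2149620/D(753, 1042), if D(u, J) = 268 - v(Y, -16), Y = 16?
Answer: -47578783377/5943034 ≈ -8005.8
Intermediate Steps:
v(Q, d) = 0
D(u, J) = 268 (D(u, J) = 268 - 1*0 = 268 + 0 = 268)
b/(-88702) - 2149620/D(753, 1042) = -1344999/(-88702) - 2149620/268 = -1344999*(-1/88702) - 2149620*1/268 = 1344999/88702 - 537405/67 = -47578783377/5943034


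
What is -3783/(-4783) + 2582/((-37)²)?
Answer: 17528633/6547927 ≈ 2.6770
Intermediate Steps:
-3783/(-4783) + 2582/((-37)²) = -3783*(-1/4783) + 2582/1369 = 3783/4783 + 2582*(1/1369) = 3783/4783 + 2582/1369 = 17528633/6547927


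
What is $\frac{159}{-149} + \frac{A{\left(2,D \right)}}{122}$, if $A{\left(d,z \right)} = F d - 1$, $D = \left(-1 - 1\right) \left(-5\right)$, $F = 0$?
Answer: $- \frac{19547}{18178} \approx -1.0753$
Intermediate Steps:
$D = 10$ ($D = \left(-2\right) \left(-5\right) = 10$)
$A{\left(d,z \right)} = -1$ ($A{\left(d,z \right)} = 0 d - 1 = 0 - 1 = -1$)
$\frac{159}{-149} + \frac{A{\left(2,D \right)}}{122} = \frac{159}{-149} - \frac{1}{122} = 159 \left(- \frac{1}{149}\right) - \frac{1}{122} = - \frac{159}{149} - \frac{1}{122} = - \frac{19547}{18178}$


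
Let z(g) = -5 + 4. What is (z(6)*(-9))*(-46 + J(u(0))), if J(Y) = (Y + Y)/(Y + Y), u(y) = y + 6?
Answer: -405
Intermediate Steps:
u(y) = 6 + y
z(g) = -1
J(Y) = 1 (J(Y) = (2*Y)/((2*Y)) = (2*Y)*(1/(2*Y)) = 1)
(z(6)*(-9))*(-46 + J(u(0))) = (-1*(-9))*(-46 + 1) = 9*(-45) = -405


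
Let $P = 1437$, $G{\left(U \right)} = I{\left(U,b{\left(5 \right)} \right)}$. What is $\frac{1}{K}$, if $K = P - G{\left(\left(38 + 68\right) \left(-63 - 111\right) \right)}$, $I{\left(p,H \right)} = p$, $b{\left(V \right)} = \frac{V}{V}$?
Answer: $\frac{1}{19881} \approx 5.0299 \cdot 10^{-5}$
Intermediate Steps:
$b{\left(V \right)} = 1$
$G{\left(U \right)} = U$
$K = 19881$ ($K = 1437 - \left(38 + 68\right) \left(-63 - 111\right) = 1437 - 106 \left(-174\right) = 1437 - -18444 = 1437 + 18444 = 19881$)
$\frac{1}{K} = \frac{1}{19881}$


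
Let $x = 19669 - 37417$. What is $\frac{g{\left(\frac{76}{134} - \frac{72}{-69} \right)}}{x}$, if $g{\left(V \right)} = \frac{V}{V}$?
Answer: $- \frac{1}{17748} \approx -5.6344 \cdot 10^{-5}$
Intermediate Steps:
$g{\left(V \right)} = 1$
$x = -17748$
$\frac{g{\left(\frac{76}{134} - \frac{72}{-69} \right)}}{x} = 1 \frac{1}{-17748} = 1 \left(- \frac{1}{17748}\right) = - \frac{1}{17748}$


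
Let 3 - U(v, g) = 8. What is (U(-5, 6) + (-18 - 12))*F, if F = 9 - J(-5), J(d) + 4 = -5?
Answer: -630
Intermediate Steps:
J(d) = -9 (J(d) = -4 - 5 = -9)
F = 18 (F = 9 - 1*(-9) = 9 + 9 = 18)
U(v, g) = -5 (U(v, g) = 3 - 1*8 = 3 - 8 = -5)
(U(-5, 6) + (-18 - 12))*F = (-5 + (-18 - 12))*18 = (-5 - 30)*18 = -35*18 = -630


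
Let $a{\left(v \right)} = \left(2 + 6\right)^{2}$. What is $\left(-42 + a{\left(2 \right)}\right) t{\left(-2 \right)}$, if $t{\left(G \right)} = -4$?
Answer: $-88$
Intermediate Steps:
$a{\left(v \right)} = 64$ ($a{\left(v \right)} = 8^{2} = 64$)
$\left(-42 + a{\left(2 \right)}\right) t{\left(-2 \right)} = \left(-42 + 64\right) \left(-4\right) = 22 \left(-4\right) = -88$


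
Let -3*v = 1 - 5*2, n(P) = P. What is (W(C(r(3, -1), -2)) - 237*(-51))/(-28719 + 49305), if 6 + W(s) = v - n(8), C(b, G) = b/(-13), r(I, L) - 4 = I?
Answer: 6038/10293 ≈ 0.58661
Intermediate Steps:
r(I, L) = 4 + I
C(b, G) = -b/13 (C(b, G) = b*(-1/13) = -b/13)
v = 3 (v = -(1 - 5*2)/3 = -(1 - 10)/3 = -1/3*(-9) = 3)
W(s) = -11 (W(s) = -6 + (3 - 1*8) = -6 + (3 - 8) = -6 - 5 = -11)
(W(C(r(3, -1), -2)) - 237*(-51))/(-28719 + 49305) = (-11 - 237*(-51))/(-28719 + 49305) = (-11 + 12087)/20586 = 12076*(1/20586) = 6038/10293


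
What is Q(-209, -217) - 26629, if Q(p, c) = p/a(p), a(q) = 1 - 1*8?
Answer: -186194/7 ≈ -26599.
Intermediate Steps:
a(q) = -7 (a(q) = 1 - 8 = -7)
Q(p, c) = -p/7 (Q(p, c) = p/(-7) = p*(-⅐) = -p/7)
Q(-209, -217) - 26629 = -⅐*(-209) - 26629 = 209/7 - 26629 = -186194/7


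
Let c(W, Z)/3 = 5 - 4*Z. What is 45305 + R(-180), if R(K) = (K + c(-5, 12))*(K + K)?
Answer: 156545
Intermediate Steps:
c(W, Z) = 15 - 12*Z (c(W, Z) = 3*(5 - 4*Z) = 15 - 12*Z)
R(K) = 2*K*(-129 + K) (R(K) = (K + (15 - 12*12))*(K + K) = (K + (15 - 144))*(2*K) = (K - 129)*(2*K) = (-129 + K)*(2*K) = 2*K*(-129 + K))
45305 + R(-180) = 45305 + 2*(-180)*(-129 - 180) = 45305 + 2*(-180)*(-309) = 45305 + 111240 = 156545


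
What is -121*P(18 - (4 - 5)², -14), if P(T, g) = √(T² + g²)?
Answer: -121*√485 ≈ -2664.8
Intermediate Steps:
-121*P(18 - (4 - 5)², -14) = -121*√((18 - (4 - 5)²)² + (-14)²) = -121*√((18 - 1*(-1)²)² + 196) = -121*√((18 - 1*1)² + 196) = -121*√((18 - 1)² + 196) = -121*√(17² + 196) = -121*√(289 + 196) = -121*√485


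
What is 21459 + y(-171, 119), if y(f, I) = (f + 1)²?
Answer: 50359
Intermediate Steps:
y(f, I) = (1 + f)²
21459 + y(-171, 119) = 21459 + (1 - 171)² = 21459 + (-170)² = 21459 + 28900 = 50359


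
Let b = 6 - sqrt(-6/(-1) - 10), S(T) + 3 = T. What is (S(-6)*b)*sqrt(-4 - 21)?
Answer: 90*I*(-3 + I) ≈ -90.0 - 270.0*I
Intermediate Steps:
S(T) = -3 + T
b = 6 - 2*I (b = 6 - sqrt(-6*(-1) - 10) = 6 - sqrt(6 - 10) = 6 - sqrt(-4) = 6 - 2*I ≈ 6.0 - 2.0*I)
(S(-6)*b)*sqrt(-4 - 21) = ((-3 - 6)*(6 - 2*I))*sqrt(-4 - 21) = (-9*(6 - 2*I))*sqrt(-25) = (-54 + 18*I)*(5*I) = 5*I*(-54 + 18*I)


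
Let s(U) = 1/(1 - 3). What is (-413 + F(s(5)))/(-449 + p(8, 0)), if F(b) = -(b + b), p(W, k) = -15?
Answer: 103/116 ≈ 0.88793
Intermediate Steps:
s(U) = -½ (s(U) = 1/(-2) = -½)
F(b) = -2*b
(-413 + F(s(5)))/(-449 + p(8, 0)) = (-413 - 2*(-½))/(-449 - 15) = (-413 + 1)/(-464) = -412*(-1/464) = 103/116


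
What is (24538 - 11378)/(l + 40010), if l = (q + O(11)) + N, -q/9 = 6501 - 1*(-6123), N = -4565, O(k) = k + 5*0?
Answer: -329/1954 ≈ -0.16837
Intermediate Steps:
O(k) = k (O(k) = k + 0 = k)
q = -113616 (q = -9*(6501 - 1*(-6123)) = -9*(6501 + 6123) = -9*12624 = -113616)
l = -118170 (l = (-113616 + 11) - 4565 = -113605 - 4565 = -118170)
(24538 - 11378)/(l + 40010) = (24538 - 11378)/(-118170 + 40010) = 13160/(-78160) = 13160*(-1/78160) = -329/1954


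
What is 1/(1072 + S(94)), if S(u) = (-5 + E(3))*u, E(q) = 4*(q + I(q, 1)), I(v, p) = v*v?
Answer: 1/5114 ≈ 0.00019554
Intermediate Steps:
I(v, p) = v**2
E(q) = 4*q + 4*q**2 (E(q) = 4*(q + q**2) = 4*q + 4*q**2)
S(u) = 43*u (S(u) = (-5 + 4*3*(1 + 3))*u = (-5 + 4*3*4)*u = (-5 + 48)*u = 43*u)
1/(1072 + S(94)) = 1/(1072 + 43*94) = 1/(1072 + 4042) = 1/5114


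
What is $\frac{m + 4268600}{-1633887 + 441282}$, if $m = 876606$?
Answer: $- \frac{5145206}{1192605} \approx -4.3143$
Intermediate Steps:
$\frac{m + 4268600}{-1633887 + 441282} = \frac{876606 + 4268600}{-1633887 + 441282} = \frac{5145206}{-1192605} = 5145206 \left(- \frac{1}{1192605}\right) = - \frac{5145206}{1192605}$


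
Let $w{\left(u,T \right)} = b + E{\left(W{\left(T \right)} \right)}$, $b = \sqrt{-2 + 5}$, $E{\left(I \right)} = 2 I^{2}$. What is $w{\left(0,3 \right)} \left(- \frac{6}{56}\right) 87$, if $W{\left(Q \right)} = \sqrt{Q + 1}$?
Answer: $- \frac{522}{7} - \frac{261 \sqrt{3}}{28} \approx -90.717$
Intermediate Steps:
$W{\left(Q \right)} = \sqrt{1 + Q}$
$b = \sqrt{3} \approx 1.732$
$w{\left(u,T \right)} = 2 + \sqrt{3} + 2 T$ ($w{\left(u,T \right)} = \sqrt{3} + 2 \left(\sqrt{1 + T}\right)^{2} = \sqrt{3} + 2 \left(1 + T\right) = \sqrt{3} + \left(2 + 2 T\right) = 2 + \sqrt{3} + 2 T$)
$w{\left(0,3 \right)} \left(- \frac{6}{56}\right) 87 = \left(2 + \sqrt{3} + 2 \cdot 3\right) \left(- \frac{6}{56}\right) 87 = \left(2 + \sqrt{3} + 6\right) \left(\left(-6\right) \frac{1}{56}\right) 87 = \left(8 + \sqrt{3}\right) \left(- \frac{3}{28}\right) 87 = \left(- \frac{6}{7} - \frac{3 \sqrt{3}}{28}\right) 87 = - \frac{522}{7} - \frac{261 \sqrt{3}}{28}$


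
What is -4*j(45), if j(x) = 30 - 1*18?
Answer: -48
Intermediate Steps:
j(x) = 12 (j(x) = 30 - 18 = 12)
-4*j(45) = -4*12 = -48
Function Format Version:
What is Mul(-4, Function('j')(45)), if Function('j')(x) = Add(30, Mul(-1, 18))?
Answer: -48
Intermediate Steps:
Function('j')(x) = 12 (Function('j')(x) = Add(30, -18) = 12)
Mul(-4, Function('j')(45)) = Mul(-4, 12) = -48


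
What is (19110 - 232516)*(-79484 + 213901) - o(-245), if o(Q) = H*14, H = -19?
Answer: -28685394036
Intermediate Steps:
o(Q) = -266 (o(Q) = -19*14 = -266)
(19110 - 232516)*(-79484 + 213901) - o(-245) = (19110 - 232516)*(-79484 + 213901) - 1*(-266) = -213406*134417 + 266 = -28685394302 + 266 = -28685394036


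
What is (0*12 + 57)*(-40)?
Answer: -2280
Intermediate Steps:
(0*12 + 57)*(-40) = (0 + 57)*(-40) = 57*(-40) = -2280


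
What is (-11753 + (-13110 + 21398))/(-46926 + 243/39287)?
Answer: 15125495/204842391 ≈ 0.073840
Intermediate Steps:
(-11753 + (-13110 + 21398))/(-46926 + 243/39287) = (-11753 + 8288)/(-46926 + 243*(1/39287)) = -3465/(-46926 + 243/39287) = -3465/(-1843581519/39287) = -3465*(-39287/1843581519) = 15125495/204842391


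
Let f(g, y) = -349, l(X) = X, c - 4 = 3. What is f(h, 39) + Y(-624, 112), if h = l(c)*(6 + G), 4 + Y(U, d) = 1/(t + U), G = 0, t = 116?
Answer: -179325/508 ≈ -353.00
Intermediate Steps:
c = 7 (c = 4 + 3 = 7)
Y(U, d) = -4 + 1/(116 + U)
h = 42 (h = 7*(6 + 0) = 7*6 = 42)
f(h, 39) + Y(-624, 112) = -349 + (-463 - 4*(-624))/(116 - 624) = -349 + (-463 + 2496)/(-508) = -349 - 1/508*2033 = -349 - 2033/508 = -179325/508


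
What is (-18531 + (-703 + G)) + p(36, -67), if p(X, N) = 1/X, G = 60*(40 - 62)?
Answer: -739943/36 ≈ -20554.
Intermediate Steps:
G = -1320 (G = 60*(-22) = -1320)
(-18531 + (-703 + G)) + p(36, -67) = (-18531 + (-703 - 1320)) + 1/36 = (-18531 - 2023) + 1/36 = -20554 + 1/36 = -739943/36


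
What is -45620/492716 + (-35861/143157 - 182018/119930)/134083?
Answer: -1875613053803084191/20254558411857927255 ≈ -0.092602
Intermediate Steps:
-45620/492716 + (-35861/143157 - 182018/119930)/134083 = -45620*1/492716 + (-35861*1/143157 - 182018*1/119930)*(1/134083) = -11405/123179 + (-5123/20451 - 91009/59965)*(1/134083) = -11405/123179 - 2168425754/1226344215*1/134083 = -11405/123179 - 2168425754/164431911379845 = -1875613053803084191/20254558411857927255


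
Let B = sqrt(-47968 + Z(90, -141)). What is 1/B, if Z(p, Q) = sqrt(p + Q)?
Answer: 1/sqrt(-47968 + I*sqrt(51)) ≈ 3.4e-7 - 0.0045659*I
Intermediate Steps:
Z(p, Q) = sqrt(Q + p)
B = sqrt(-47968 + I*sqrt(51)) (B = sqrt(-47968 + sqrt(-141 + 90)) = sqrt(-47968 + sqrt(-51)) = sqrt(-47968 + I*sqrt(51)) ≈ 0.016 + 219.02*I)
1/B = 1/(sqrt(-47968 + I*sqrt(51))) = 1/sqrt(-47968 + I*sqrt(51))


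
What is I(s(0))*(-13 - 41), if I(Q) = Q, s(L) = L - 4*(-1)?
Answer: -216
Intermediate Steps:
s(L) = 4 + L (s(L) = L + 4 = 4 + L)
I(s(0))*(-13 - 41) = (4 + 0)*(-13 - 41) = 4*(-54) = -216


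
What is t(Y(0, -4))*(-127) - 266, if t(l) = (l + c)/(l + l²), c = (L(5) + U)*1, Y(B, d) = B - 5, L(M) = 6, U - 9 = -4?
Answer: -3041/10 ≈ -304.10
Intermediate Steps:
U = 5 (U = 9 - 4 = 5)
Y(B, d) = -5 + B
c = 11 (c = (6 + 5)*1 = 11*1 = 11)
t(l) = (11 + l)/(l + l²) (t(l) = (l + 11)/(l + l²) = (11 + l)/(l + l²))
t(Y(0, -4))*(-127) - 266 = ((11 + (-5 + 0))/((-5 + 0)*(1 + (-5 + 0))))*(-127) - 266 = ((11 - 5)/((-5)*(1 - 5)))*(-127) - 266 = -⅕*6/(-4)*(-127) - 266 = -⅕*(-¼)*6*(-127) - 266 = (3/10)*(-127) - 266 = -381/10 - 266 = -3041/10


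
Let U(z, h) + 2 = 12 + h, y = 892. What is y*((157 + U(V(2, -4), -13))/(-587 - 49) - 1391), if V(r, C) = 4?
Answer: -197317090/159 ≈ -1.2410e+6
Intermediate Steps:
U(z, h) = 10 + h (U(z, h) = -2 + (12 + h) = 10 + h)
y*((157 + U(V(2, -4), -13))/(-587 - 49) - 1391) = 892*((157 + (10 - 13))/(-587 - 49) - 1391) = 892*((157 - 3)/(-636) - 1391) = 892*(154*(-1/636) - 1391) = 892*(-77/318 - 1391) = 892*(-442415/318) = -197317090/159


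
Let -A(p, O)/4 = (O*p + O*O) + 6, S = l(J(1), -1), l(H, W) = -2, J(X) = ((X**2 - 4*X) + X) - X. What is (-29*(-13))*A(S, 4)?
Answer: -21112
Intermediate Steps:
J(X) = X**2 - 4*X (J(X) = (X**2 - 3*X) - X = X**2 - 4*X)
S = -2
A(p, O) = -24 - 4*O**2 - 4*O*p (A(p, O) = -4*((O*p + O*O) + 6) = -4*((O*p + O**2) + 6) = -4*((O**2 + O*p) + 6) = -4*(6 + O**2 + O*p) = -24 - 4*O**2 - 4*O*p)
(-29*(-13))*A(S, 4) = (-29*(-13))*(-24 - 4*4**2 - 4*4*(-2)) = 377*(-24 - 4*16 + 32) = 377*(-24 - 64 + 32) = 377*(-56) = -21112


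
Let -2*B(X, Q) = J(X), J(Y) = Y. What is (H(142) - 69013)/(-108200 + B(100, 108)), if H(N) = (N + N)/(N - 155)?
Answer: 897453/1407250 ≈ 0.63774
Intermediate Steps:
B(X, Q) = -X/2
H(N) = 2*N/(-155 + N) (H(N) = (2*N)/(-155 + N) = 2*N/(-155 + N))
(H(142) - 69013)/(-108200 + B(100, 108)) = (2*142/(-155 + 142) - 69013)/(-108200 - 1/2*100) = (2*142/(-13) - 69013)/(-108200 - 50) = (2*142*(-1/13) - 69013)/(-108250) = (-284/13 - 69013)*(-1/108250) = -897453/13*(-1/108250) = 897453/1407250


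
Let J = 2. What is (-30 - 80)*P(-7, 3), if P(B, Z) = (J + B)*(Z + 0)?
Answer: 1650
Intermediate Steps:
P(B, Z) = Z*(2 + B) (P(B, Z) = (2 + B)*(Z + 0) = (2 + B)*Z = Z*(2 + B))
(-30 - 80)*P(-7, 3) = (-30 - 80)*(3*(2 - 7)) = -330*(-5) = -110*(-15) = 1650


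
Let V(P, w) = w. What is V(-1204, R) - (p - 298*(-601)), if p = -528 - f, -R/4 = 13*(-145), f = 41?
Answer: -170989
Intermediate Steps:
R = 7540 (R = -52*(-145) = -4*(-1885) = 7540)
p = -569 (p = -528 - 1*41 = -528 - 41 = -569)
V(-1204, R) - (p - 298*(-601)) = 7540 - (-569 - 298*(-601)) = 7540 - (-569 + 179098) = 7540 - 1*178529 = 7540 - 178529 = -170989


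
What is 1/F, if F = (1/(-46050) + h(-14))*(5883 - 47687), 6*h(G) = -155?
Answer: 7675/8288520884 ≈ 9.2598e-7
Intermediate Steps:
h(G) = -155/6 (h(G) = (1/6)*(-155) = -155/6)
F = 8288520884/7675 (F = (1/(-46050) - 155/6)*(5883 - 47687) = (-1/46050 - 155/6)*(-41804) = -198271/7675*(-41804) = 8288520884/7675 ≈ 1.0799e+6)
1/F = 1/(8288520884/7675) = 7675/8288520884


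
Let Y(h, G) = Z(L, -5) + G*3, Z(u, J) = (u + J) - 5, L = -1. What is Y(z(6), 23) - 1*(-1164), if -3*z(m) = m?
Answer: 1222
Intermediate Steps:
Z(u, J) = -5 + J + u (Z(u, J) = (J + u) - 5 = -5 + J + u)
z(m) = -m/3
Y(h, G) = -11 + 3*G (Y(h, G) = (-5 - 5 - 1) + G*3 = -11 + 3*G)
Y(z(6), 23) - 1*(-1164) = (-11 + 3*23) - 1*(-1164) = (-11 + 69) + 1164 = 58 + 1164 = 1222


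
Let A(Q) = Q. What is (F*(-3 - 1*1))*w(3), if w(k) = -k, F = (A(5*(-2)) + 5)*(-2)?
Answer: 120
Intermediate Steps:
F = 10 (F = (5*(-2) + 5)*(-2) = (-10 + 5)*(-2) = -5*(-2) = 10)
(F*(-3 - 1*1))*w(3) = (10*(-3 - 1*1))*(-1*3) = (10*(-3 - 1))*(-3) = (10*(-4))*(-3) = -40*(-3) = 120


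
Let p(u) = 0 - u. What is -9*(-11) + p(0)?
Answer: 99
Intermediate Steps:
p(u) = -u
-9*(-11) + p(0) = -9*(-11) - 1*0 = 99 + 0 = 99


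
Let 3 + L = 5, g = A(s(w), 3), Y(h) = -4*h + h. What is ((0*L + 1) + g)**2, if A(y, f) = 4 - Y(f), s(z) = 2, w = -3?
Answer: 196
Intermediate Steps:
Y(h) = -3*h
A(y, f) = 4 + 3*f (A(y, f) = 4 - (-3)*f = 4 + 3*f)
g = 13 (g = 4 + 3*3 = 4 + 9 = 13)
L = 2 (L = -3 + 5 = 2)
((0*L + 1) + g)**2 = ((0*2 + 1) + 13)**2 = ((0 + 1) + 13)**2 = (1 + 13)**2 = 14**2 = 196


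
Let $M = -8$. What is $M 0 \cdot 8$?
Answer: $0$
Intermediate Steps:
$M 0 \cdot 8 = \left(-8\right) 0 \cdot 8 = 0 \cdot 8 = 0$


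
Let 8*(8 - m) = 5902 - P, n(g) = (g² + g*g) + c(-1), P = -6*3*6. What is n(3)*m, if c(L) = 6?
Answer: -17838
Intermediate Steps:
P = -108 (P = -18*6 = -108)
n(g) = 6 + 2*g² (n(g) = (g² + g*g) + 6 = (g² + g²) + 6 = 2*g² + 6 = 6 + 2*g²)
m = -2973/4 (m = 8 - (5902 - 1*(-108))/8 = 8 - (5902 + 108)/8 = 8 - ⅛*6010 = 8 - 3005/4 = -2973/4 ≈ -743.25)
n(3)*m = (6 + 2*3²)*(-2973/4) = (6 + 2*9)*(-2973/4) = (6 + 18)*(-2973/4) = 24*(-2973/4) = -17838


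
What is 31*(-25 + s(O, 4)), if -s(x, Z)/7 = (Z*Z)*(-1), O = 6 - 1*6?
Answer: 2697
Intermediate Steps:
O = 0 (O = 6 - 6 = 0)
s(x, Z) = 7*Z² (s(x, Z) = -7*Z*Z*(-1) = -7*Z²*(-1) = -(-7)*Z² = 7*Z²)
31*(-25 + s(O, 4)) = 31*(-25 + 7*4²) = 31*(-25 + 7*16) = 31*(-25 + 112) = 31*87 = 2697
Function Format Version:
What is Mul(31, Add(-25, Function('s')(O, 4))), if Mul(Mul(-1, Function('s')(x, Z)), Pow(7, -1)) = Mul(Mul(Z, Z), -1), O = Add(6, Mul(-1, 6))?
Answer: 2697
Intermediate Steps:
O = 0 (O = Add(6, -6) = 0)
Function('s')(x, Z) = Mul(7, Pow(Z, 2)) (Function('s')(x, Z) = Mul(-7, Mul(Mul(Z, Z), -1)) = Mul(-7, Mul(Pow(Z, 2), -1)) = Mul(-7, Mul(-1, Pow(Z, 2))) = Mul(7, Pow(Z, 2)))
Mul(31, Add(-25, Function('s')(O, 4))) = Mul(31, Add(-25, Mul(7, Pow(4, 2)))) = Mul(31, Add(-25, Mul(7, 16))) = Mul(31, Add(-25, 112)) = Mul(31, 87) = 2697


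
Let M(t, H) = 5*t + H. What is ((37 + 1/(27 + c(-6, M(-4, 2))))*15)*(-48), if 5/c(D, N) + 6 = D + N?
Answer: -4293360/161 ≈ -26667.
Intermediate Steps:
M(t, H) = H + 5*t
c(D, N) = 5/(-6 + D + N) (c(D, N) = 5/(-6 + (D + N)) = 5/(-6 + D + N))
((37 + 1/(27 + c(-6, M(-4, 2))))*15)*(-48) = ((37 + 1/(27 + 5/(-6 - 6 + (2 + 5*(-4)))))*15)*(-48) = ((37 + 1/(27 + 5/(-6 - 6 + (2 - 20))))*15)*(-48) = ((37 + 1/(27 + 5/(-6 - 6 - 18)))*15)*(-48) = ((37 + 1/(27 + 5/(-30)))*15)*(-48) = ((37 + 1/(27 + 5*(-1/30)))*15)*(-48) = ((37 + 1/(27 - ⅙))*15)*(-48) = ((37 + 1/(161/6))*15)*(-48) = ((37 + 6/161)*15)*(-48) = ((5963/161)*15)*(-48) = (89445/161)*(-48) = -4293360/161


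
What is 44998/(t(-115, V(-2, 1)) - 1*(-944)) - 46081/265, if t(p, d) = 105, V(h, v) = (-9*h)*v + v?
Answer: -36414499/277985 ≈ -130.99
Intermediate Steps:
V(h, v) = v - 9*h*v (V(h, v) = -9*h*v + v = v - 9*h*v)
44998/(t(-115, V(-2, 1)) - 1*(-944)) - 46081/265 = 44998/(105 - 1*(-944)) - 46081/265 = 44998/(105 + 944) - 46081*1/265 = 44998/1049 - 46081/265 = -36414499/277985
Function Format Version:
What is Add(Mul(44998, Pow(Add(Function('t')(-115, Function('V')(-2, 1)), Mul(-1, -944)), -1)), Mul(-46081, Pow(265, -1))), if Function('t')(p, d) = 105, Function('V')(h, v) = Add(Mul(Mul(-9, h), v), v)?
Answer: Rational(-36414499, 277985) ≈ -130.99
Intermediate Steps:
Function('V')(h, v) = Add(v, Mul(-9, h, v)) (Function('V')(h, v) = Add(Mul(-9, h, v), v) = Add(v, Mul(-9, h, v)))
Add(Mul(44998, Pow(Add(Function('t')(-115, Function('V')(-2, 1)), Mul(-1, -944)), -1)), Mul(-46081, Pow(265, -1))) = Add(Mul(44998, Pow(Add(105, Mul(-1, -944)), -1)), Mul(-46081, Pow(265, -1))) = Add(Mul(44998, Pow(Add(105, 944), -1)), Mul(-46081, Rational(1, 265))) = Add(Mul(44998, Pow(1049, -1)), Rational(-46081, 265)) = Add(Mul(44998, Rational(1, 1049)), Rational(-46081, 265)) = Add(Rational(44998, 1049), Rational(-46081, 265)) = Rational(-36414499, 277985)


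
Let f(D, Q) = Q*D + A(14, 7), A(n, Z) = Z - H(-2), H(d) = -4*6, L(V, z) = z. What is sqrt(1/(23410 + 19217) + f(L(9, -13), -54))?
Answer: 2*sqrt(332976462546)/42627 ≈ 27.074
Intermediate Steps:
H(d) = -24
A(n, Z) = 24 + Z (A(n, Z) = Z - 1*(-24) = Z + 24 = 24 + Z)
f(D, Q) = 31 + D*Q (f(D, Q) = Q*D + (24 + 7) = D*Q + 31 = 31 + D*Q)
sqrt(1/(23410 + 19217) + f(L(9, -13), -54)) = sqrt(1/(23410 + 19217) + (31 - 13*(-54))) = sqrt(1/42627 + (31 + 702)) = sqrt(1/42627 + 733) = sqrt(31245592/42627) = 2*sqrt(332976462546)/42627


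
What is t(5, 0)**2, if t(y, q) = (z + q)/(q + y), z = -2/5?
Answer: 4/625 ≈ 0.0064000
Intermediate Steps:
z = -2/5 (z = -2*1/5 = -2/5 ≈ -0.40000)
t(y, q) = (-2/5 + q)/(q + y)
t(5, 0)**2 = ((-2/5 + 0)/(0 + 5))**2 = (-2/5/5)**2 = ((1/5)*(-2/5))**2 = (-2/25)**2 = 4/625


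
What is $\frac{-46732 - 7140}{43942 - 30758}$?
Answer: $- \frac{3367}{824} \approx -4.0862$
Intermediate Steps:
$\frac{-46732 - 7140}{43942 - 30758} = \frac{-46732 - 7140}{13184} = \left(-53872\right) \frac{1}{13184} = - \frac{3367}{824}$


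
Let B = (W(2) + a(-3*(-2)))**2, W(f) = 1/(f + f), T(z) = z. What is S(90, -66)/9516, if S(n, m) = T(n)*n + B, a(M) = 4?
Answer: 129889/152256 ≈ 0.85310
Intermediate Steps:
W(f) = 1/(2*f)
B = 289/16 (B = ((1/2)/2 + 4)**2 = ((1/2)*(1/2) + 4)**2 = (1/4 + 4)**2 = (17/4)**2 = 289/16 ≈ 18.063)
S(n, m) = 289/16 + n**2 (S(n, m) = n*n + 289/16 = n**2 + 289/16 = 289/16 + n**2)
S(90, -66)/9516 = (289/16 + 90**2)/9516 = (289/16 + 8100)*(1/9516) = (129889/16)*(1/9516) = 129889/152256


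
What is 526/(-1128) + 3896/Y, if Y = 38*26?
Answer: 484375/139308 ≈ 3.4770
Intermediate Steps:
Y = 988
526/(-1128) + 3896/Y = 526/(-1128) + 3896/988 = 526*(-1/1128) + 3896*(1/988) = -263/564 + 974/247 = 484375/139308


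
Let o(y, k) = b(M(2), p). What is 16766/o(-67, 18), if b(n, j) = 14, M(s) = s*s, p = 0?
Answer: 8383/7 ≈ 1197.6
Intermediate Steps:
M(s) = s²
o(y, k) = 14
16766/o(-67, 18) = 16766/14 = 16766*(1/14) = 8383/7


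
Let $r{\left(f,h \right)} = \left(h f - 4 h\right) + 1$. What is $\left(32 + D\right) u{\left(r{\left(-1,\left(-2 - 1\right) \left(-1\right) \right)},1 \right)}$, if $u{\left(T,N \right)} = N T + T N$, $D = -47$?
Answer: $420$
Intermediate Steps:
$r{\left(f,h \right)} = 1 - 4 h + f h$ ($r{\left(f,h \right)} = \left(f h - 4 h\right) + 1 = \left(- 4 h + f h\right) + 1 = 1 - 4 h + f h$)
$u{\left(T,N \right)} = 2 N T$ ($u{\left(T,N \right)} = N T + N T = 2 N T$)
$\left(32 + D\right) u{\left(r{\left(-1,\left(-2 - 1\right) \left(-1\right) \right)},1 \right)} = \left(32 - 47\right) 2 \cdot 1 \left(1 - 4 \left(-2 - 1\right) \left(-1\right) - \left(-2 - 1\right) \left(-1\right)\right) = - 15 \cdot 2 \cdot 1 \left(1 - 4 \left(\left(-3\right) \left(-1\right)\right) - \left(-3\right) \left(-1\right)\right) = - 15 \cdot 2 \cdot 1 \left(1 - 12 - 3\right) = - 15 \cdot 2 \cdot 1 \left(-14\right) = \left(-15\right) \left(-28\right) = 420$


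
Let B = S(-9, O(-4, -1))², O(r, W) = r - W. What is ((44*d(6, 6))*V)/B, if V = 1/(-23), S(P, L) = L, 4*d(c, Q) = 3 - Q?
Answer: 11/69 ≈ 0.15942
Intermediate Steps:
d(c, Q) = ¾ - Q/4 (d(c, Q) = (3 - Q)/4 = ¾ - Q/4)
V = -1/23 ≈ -0.043478
B = 9 (B = (-4 - 1*(-1))² = (-4 + 1)² = (-3)² = 9)
((44*d(6, 6))*V)/B = ((44*(¾ - ¼*6))*(-1/23))/9 = ((44*(¾ - 3/2))*(-1/23))*(⅑) = ((44*(-¾))*(-1/23))*(⅑) = -33*(-1/23)*(⅑) = (33/23)*(⅑) = 11/69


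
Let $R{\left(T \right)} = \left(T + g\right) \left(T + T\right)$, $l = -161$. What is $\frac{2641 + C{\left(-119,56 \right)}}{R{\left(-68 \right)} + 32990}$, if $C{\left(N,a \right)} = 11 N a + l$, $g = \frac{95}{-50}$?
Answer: $- \frac{177060}{106241} \approx -1.6666$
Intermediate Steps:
$g = - \frac{19}{10}$ ($g = 95 \left(- \frac{1}{50}\right) = - \frac{19}{10} \approx -1.9$)
$R{\left(T \right)} = 2 T \left(- \frac{19}{10} + T\right)$ ($R{\left(T \right)} = \left(T - \frac{19}{10}\right) \left(T + T\right) = \left(- \frac{19}{10} + T\right) 2 T = 2 T \left(- \frac{19}{10} + T\right)$)
$C{\left(N,a \right)} = -161 + 11 N a$ ($C{\left(N,a \right)} = 11 N a - 161 = -161 + 11 N a$)
$\frac{2641 + C{\left(-119,56 \right)}}{R{\left(-68 \right)} + 32990} = \frac{2641 + \left(-161 + 11 \left(-119\right) 56\right)}{\frac{1}{5} \left(-68\right) \left(-19 + 10 \left(-68\right)\right) + 32990} = \frac{2641 - 73465}{\frac{1}{5} \left(-68\right) \left(-19 - 680\right) + 32990} = \frac{2641 - 73465}{\frac{1}{5} \left(-68\right) \left(-699\right) + 32990} = - \frac{70824}{\frac{47532}{5} + 32990} = - \frac{70824}{\frac{212482}{5}} = \left(-70824\right) \frac{5}{212482} = - \frac{177060}{106241}$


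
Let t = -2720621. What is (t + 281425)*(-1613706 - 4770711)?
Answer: 15572844408732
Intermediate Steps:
(t + 281425)*(-1613706 - 4770711) = (-2720621 + 281425)*(-1613706 - 4770711) = -2439196*(-6384417) = 15572844408732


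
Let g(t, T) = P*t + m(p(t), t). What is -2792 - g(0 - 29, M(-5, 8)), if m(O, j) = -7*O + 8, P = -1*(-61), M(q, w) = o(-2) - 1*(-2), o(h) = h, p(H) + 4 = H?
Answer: -1262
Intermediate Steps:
p(H) = -4 + H
M(q, w) = 0 (M(q, w) = -2 - 1*(-2) = -2 + 2 = 0)
P = 61
m(O, j) = 8 - 7*O
g(t, T) = 36 + 54*t (g(t, T) = 61*t + (8 - 7*(-4 + t)) = 61*t + (8 + (28 - 7*t)) = 61*t + (36 - 7*t) = 36 + 54*t)
-2792 - g(0 - 29, M(-5, 8)) = -2792 - (36 + 54*(0 - 29)) = -2792 - (36 + 54*(-29)) = -2792 - (36 - 1566) = -2792 - 1*(-1530) = -2792 + 1530 = -1262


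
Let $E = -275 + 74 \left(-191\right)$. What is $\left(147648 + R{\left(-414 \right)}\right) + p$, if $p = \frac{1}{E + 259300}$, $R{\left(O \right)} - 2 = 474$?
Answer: $\frac{36274234485}{244891} \approx 1.4812 \cdot 10^{5}$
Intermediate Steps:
$E = -14409$ ($E = -275 - 14134 = -14409$)
$R{\left(O \right)} = 476$ ($R{\left(O \right)} = 2 + 474 = 476$)
$p = \frac{1}{244891}$ ($p = \frac{1}{-14409 + 259300} = \frac{1}{244891} \approx 4.0834 \cdot 10^{-6}$)
$\left(147648 + R{\left(-414 \right)}\right) + p = \left(147648 + 476\right) + \frac{1}{244891} = 148124 + \frac{1}{244891} = \frac{36274234485}{244891}$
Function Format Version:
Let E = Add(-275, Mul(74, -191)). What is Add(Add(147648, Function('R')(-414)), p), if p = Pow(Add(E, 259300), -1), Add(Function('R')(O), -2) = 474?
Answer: Rational(36274234485, 244891) ≈ 1.4812e+5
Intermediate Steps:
E = -14409 (E = Add(-275, -14134) = -14409)
Function('R')(O) = 476 (Function('R')(O) = Add(2, 474) = 476)
p = Rational(1, 244891) (p = Pow(Add(-14409, 259300), -1) = Pow(244891, -1) = Rational(1, 244891) ≈ 4.0834e-6)
Add(Add(147648, Function('R')(-414)), p) = Add(Add(147648, 476), Rational(1, 244891)) = Add(148124, Rational(1, 244891)) = Rational(36274234485, 244891)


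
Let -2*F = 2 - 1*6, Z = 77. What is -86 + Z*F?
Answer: 68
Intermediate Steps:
F = 2 (F = -(2 - 1*6)/2 = -(2 - 6)/2 = -½*(-4) = 2)
-86 + Z*F = -86 + 77*2 = -86 + 154 = 68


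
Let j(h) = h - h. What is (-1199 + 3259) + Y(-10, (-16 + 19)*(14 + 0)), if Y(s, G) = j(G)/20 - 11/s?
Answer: 20611/10 ≈ 2061.1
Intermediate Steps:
j(h) = 0
Y(s, G) = -11/s (Y(s, G) = 0/20 - 11/s = 0*(1/20) - 11/s = 0 - 11/s = -11/s)
(-1199 + 3259) + Y(-10, (-16 + 19)*(14 + 0)) = (-1199 + 3259) - 11/(-10) = 2060 - 11*(-1/10) = 2060 + 11/10 = 20611/10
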